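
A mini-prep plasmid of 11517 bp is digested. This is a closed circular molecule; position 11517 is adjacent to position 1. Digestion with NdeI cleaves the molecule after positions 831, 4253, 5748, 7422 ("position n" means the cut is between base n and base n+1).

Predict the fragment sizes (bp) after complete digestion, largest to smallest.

Circular molecule, 4 cuts → 4 fragments:
  4253 − 831 = 3422 bp
  5748 − 4253 = 1495 bp
  7422 − 5748 = 1674 bp
  wrap: 11517 − 7422 + 831 = 4926 bp
Sorted largest to smallest: 4926, 3422, 1674, 1495 bp.

4926, 3422, 1674, 1495 bp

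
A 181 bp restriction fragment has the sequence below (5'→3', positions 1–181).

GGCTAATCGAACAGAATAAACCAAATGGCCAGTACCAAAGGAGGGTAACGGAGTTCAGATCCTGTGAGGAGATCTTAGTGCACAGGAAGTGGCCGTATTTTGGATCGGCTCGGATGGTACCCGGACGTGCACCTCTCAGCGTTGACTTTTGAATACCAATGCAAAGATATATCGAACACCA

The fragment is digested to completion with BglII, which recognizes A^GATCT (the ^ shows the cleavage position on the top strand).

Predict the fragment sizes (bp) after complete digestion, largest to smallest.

111, 70 bp

The BglII site (AGATCT) starts at position 70.
BglII cuts after the first base of each site, so after position 70.
Linear molecule, 1 cut → 2 fragments:
  1–70 → 70 bp
  71–181 → 111 bp
Sorted largest to smallest: 111, 70 bp.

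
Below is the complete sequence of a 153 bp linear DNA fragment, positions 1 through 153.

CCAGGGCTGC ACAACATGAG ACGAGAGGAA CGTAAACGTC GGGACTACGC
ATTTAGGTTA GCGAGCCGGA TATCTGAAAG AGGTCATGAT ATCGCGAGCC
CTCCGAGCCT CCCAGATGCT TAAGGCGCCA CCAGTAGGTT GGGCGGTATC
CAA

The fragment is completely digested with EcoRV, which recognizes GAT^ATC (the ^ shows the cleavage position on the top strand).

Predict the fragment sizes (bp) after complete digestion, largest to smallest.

EcoRV sites (GATATC) start at positions 69, 88.
EcoRV cuts after base 3 of each site, so after positions 71, 90.
Linear molecule, 2 cuts → 3 fragments:
  1–71 → 71 bp
  72–90 → 19 bp
  91–153 → 63 bp
Sorted largest to smallest: 71, 63, 19 bp.

71, 63, 19 bp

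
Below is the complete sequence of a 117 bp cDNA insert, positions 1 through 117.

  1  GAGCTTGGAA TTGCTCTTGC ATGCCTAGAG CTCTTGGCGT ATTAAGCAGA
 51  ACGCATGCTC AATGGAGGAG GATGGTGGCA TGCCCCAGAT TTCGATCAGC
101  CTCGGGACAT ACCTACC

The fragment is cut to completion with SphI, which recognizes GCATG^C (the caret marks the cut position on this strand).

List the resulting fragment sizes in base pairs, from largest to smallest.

SphI sites (GCATGC) start at positions 19, 53, 78.
SphI cuts after base 5 of each site (before the last base), so after positions 23, 57, 82.
Linear molecule, 3 cuts → 4 fragments:
  1–23 → 23 bp
  24–57 → 34 bp
  58–82 → 25 bp
  83–117 → 35 bp
Sorted largest to smallest: 35, 34, 25, 23 bp.

35, 34, 25, 23 bp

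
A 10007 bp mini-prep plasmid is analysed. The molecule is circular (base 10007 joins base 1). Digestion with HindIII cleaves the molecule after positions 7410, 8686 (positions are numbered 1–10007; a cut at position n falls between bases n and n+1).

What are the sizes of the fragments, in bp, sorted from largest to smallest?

8731, 1276 bp

Circular molecule, 2 cuts → 2 fragments:
  8686 − 7410 = 1276 bp
  wrap: 10007 − 8686 + 7410 = 8731 bp
Sorted largest to smallest: 8731, 1276 bp.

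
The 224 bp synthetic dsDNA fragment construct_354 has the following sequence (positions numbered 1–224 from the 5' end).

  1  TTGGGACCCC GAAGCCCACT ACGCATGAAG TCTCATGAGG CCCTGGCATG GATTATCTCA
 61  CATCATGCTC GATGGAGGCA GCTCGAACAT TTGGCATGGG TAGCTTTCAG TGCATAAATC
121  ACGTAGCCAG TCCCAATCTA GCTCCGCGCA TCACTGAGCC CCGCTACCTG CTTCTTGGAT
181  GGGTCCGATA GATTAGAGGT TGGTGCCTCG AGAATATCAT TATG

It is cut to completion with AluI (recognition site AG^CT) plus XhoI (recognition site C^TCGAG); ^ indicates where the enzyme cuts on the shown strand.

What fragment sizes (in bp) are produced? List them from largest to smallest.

AluI sites (AGCT) start at positions 80, 102, 140.
AluI cuts after base 2 of each site, so after positions 81, 103, 141.
The XhoI site (CTCGAG) starts at position 207.
XhoI cuts after the first base of each site, so after position 207.
Combined cut positions: 81, 103, 141, 207.
Linear molecule, 4 cuts → 5 fragments:
  1–81 → 81 bp
  82–103 → 22 bp
  104–141 → 38 bp
  142–207 → 66 bp
  208–224 → 17 bp
Sorted largest to smallest: 81, 66, 38, 22, 17 bp.

81, 66, 38, 22, 17 bp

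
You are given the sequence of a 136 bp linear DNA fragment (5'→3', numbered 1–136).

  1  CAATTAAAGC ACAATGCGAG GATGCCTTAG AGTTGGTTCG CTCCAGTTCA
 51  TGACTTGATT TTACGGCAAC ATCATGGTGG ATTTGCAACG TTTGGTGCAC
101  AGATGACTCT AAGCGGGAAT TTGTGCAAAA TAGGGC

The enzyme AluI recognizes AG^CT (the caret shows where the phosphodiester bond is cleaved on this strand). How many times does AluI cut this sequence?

0

No occurrence of AGCT is present in the sequence.
AluI does not cut: 0 sites.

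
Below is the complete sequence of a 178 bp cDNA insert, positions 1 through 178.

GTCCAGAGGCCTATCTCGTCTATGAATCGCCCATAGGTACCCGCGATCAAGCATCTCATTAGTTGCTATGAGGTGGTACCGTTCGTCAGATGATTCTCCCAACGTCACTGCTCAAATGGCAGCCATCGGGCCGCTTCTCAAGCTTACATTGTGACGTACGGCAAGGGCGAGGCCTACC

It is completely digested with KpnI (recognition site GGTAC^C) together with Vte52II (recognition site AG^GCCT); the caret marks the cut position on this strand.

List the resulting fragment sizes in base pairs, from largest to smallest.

KpnI sites (GGTACC) start at positions 36, 75.
KpnI cuts after base 5 of each site (before the last base), so after positions 40, 79.
Vte52II sites (AGGCCT) start at positions 7, 170.
Vte52II cuts after base 2 of each site, so after positions 8, 171.
Combined cut positions: 8, 40, 79, 171.
Linear molecule, 4 cuts → 5 fragments:
  1–8 → 8 bp
  9–40 → 32 bp
  41–79 → 39 bp
  80–171 → 92 bp
  172–178 → 7 bp
Sorted largest to smallest: 92, 39, 32, 8, 7 bp.

92, 39, 32, 8, 7 bp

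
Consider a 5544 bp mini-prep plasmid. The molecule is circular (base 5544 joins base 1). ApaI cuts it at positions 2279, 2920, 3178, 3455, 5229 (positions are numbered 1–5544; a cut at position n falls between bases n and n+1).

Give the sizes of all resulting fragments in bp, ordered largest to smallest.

2594, 1774, 641, 277, 258 bp

Circular molecule, 5 cuts → 5 fragments:
  2920 − 2279 = 641 bp
  3178 − 2920 = 258 bp
  3455 − 3178 = 277 bp
  5229 − 3455 = 1774 bp
  wrap: 5544 − 5229 + 2279 = 2594 bp
Sorted largest to smallest: 2594, 1774, 641, 277, 258 bp.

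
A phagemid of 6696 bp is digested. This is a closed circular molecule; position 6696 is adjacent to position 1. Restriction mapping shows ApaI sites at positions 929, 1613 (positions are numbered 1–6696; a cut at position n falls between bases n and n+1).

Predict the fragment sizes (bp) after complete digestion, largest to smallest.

Circular molecule, 2 cuts → 2 fragments:
  1613 − 929 = 684 bp
  wrap: 6696 − 1613 + 929 = 6012 bp
Sorted largest to smallest: 6012, 684 bp.

6012, 684 bp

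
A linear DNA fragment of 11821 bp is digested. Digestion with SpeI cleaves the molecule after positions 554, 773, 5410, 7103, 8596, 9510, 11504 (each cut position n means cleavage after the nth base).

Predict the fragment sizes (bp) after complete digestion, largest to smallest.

Linear molecule, 7 cuts → 8 fragments:
  554 − 0 = 554 bp
  773 − 554 = 219 bp
  5410 − 773 = 4637 bp
  7103 − 5410 = 1693 bp
  8596 − 7103 = 1493 bp
  9510 − 8596 = 914 bp
  11504 − 9510 = 1994 bp
  11821 − 11504 = 317 bp
Sorted largest to smallest: 4637, 1994, 1693, 1493, 914, 554, 317, 219 bp.

4637, 1994, 1693, 1493, 914, 554, 317, 219 bp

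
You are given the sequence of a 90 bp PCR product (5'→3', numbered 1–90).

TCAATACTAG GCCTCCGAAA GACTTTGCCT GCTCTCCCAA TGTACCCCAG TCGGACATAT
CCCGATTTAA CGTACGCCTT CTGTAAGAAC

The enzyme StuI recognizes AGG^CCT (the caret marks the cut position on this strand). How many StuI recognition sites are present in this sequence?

1

AGGCCT occurs starting at position 9.
StuI cuts at 1 site.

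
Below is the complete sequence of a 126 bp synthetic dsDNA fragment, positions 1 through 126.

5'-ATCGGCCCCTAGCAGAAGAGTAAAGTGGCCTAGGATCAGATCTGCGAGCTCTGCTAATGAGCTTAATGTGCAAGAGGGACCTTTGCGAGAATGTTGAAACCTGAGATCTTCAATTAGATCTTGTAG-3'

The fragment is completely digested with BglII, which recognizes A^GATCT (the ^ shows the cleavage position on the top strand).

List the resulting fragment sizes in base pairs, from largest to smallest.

66, 38, 12, 10 bp

BglII sites (AGATCT) start at positions 38, 104, 116.
BglII cuts after the first base of each site, so after positions 38, 104, 116.
Linear molecule, 3 cuts → 4 fragments:
  1–38 → 38 bp
  39–104 → 66 bp
  105–116 → 12 bp
  117–126 → 10 bp
Sorted largest to smallest: 66, 38, 12, 10 bp.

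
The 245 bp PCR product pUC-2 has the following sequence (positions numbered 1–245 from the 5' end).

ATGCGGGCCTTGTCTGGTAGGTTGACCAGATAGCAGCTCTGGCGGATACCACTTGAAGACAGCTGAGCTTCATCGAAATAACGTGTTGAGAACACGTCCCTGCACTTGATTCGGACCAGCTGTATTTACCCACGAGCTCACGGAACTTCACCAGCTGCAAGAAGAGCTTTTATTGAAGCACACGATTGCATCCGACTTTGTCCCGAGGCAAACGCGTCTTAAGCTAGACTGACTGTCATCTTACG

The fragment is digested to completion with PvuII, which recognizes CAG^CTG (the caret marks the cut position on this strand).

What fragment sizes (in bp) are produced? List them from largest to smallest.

PvuII sites (CAGCTG) start at positions 60, 117, 152.
PvuII cuts after base 3 of each site, so after positions 62, 119, 154.
Linear molecule, 3 cuts → 4 fragments:
  1–62 → 62 bp
  63–119 → 57 bp
  120–154 → 35 bp
  155–245 → 91 bp
Sorted largest to smallest: 91, 62, 57, 35 bp.

91, 62, 57, 35 bp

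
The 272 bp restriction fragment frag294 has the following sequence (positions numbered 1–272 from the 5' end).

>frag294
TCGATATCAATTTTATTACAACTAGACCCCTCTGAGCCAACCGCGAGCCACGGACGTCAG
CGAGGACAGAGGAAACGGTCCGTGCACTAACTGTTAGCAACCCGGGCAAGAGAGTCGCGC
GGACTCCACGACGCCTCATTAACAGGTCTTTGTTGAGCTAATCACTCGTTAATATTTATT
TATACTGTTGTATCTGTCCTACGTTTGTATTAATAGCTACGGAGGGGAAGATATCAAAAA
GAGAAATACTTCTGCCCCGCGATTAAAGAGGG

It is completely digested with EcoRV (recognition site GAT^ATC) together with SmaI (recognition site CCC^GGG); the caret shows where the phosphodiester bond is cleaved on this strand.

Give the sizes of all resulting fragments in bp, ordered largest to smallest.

EcoRV sites (GATATC) start at positions 3, 230.
EcoRV cuts after base 3 of each site, so after positions 5, 232.
The SmaI site (CCCGGG) starts at position 101.
SmaI cuts after base 3 of each site, so after position 103.
Combined cut positions: 5, 103, 232.
Linear molecule, 3 cuts → 4 fragments:
  1–5 → 5 bp
  6–103 → 98 bp
  104–232 → 129 bp
  233–272 → 40 bp
Sorted largest to smallest: 129, 98, 40, 5 bp.

129, 98, 40, 5 bp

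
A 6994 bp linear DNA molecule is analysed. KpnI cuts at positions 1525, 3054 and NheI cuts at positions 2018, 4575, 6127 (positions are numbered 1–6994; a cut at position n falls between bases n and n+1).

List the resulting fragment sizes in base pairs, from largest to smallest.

1552, 1525, 1521, 1036, 867, 493 bp

Combined cut positions (sorted): 1525, 2018, 3054, 4575, 6127.
Linear molecule, 5 cuts → 6 fragments:
  1525 − 0 = 1525 bp
  2018 − 1525 = 493 bp
  3054 − 2018 = 1036 bp
  4575 − 3054 = 1521 bp
  6127 − 4575 = 1552 bp
  6994 − 6127 = 867 bp
Sorted largest to smallest: 1552, 1525, 1521, 1036, 867, 493 bp.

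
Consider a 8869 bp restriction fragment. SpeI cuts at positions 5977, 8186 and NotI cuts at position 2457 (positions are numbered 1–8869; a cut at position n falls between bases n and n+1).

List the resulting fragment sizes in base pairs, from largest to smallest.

Combined cut positions (sorted): 2457, 5977, 8186.
Linear molecule, 3 cuts → 4 fragments:
  2457 − 0 = 2457 bp
  5977 − 2457 = 3520 bp
  8186 − 5977 = 2209 bp
  8869 − 8186 = 683 bp
Sorted largest to smallest: 3520, 2457, 2209, 683 bp.

3520, 2457, 2209, 683 bp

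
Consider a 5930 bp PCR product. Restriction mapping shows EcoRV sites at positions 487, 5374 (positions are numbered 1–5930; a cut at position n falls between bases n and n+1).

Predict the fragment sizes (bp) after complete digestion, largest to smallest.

Linear molecule, 2 cuts → 3 fragments:
  487 − 0 = 487 bp
  5374 − 487 = 4887 bp
  5930 − 5374 = 556 bp
Sorted largest to smallest: 4887, 556, 487 bp.

4887, 556, 487 bp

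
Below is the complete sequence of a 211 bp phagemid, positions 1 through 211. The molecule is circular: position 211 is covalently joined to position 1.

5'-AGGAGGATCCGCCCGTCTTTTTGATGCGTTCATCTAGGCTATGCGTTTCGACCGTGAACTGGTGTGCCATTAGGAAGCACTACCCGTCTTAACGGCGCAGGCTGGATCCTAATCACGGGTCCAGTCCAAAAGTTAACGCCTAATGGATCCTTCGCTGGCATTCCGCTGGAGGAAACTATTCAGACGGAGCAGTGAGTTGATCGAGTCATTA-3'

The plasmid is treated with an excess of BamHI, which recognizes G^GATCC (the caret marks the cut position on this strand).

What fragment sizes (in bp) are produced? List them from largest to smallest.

99, 71, 41 bp

BamHI sites (GGATCC) start at positions 5, 104, 145.
BamHI cuts after the first base of each site, so after positions 5, 104, 145.
Circular molecule, 3 cuts → 3 fragments:
  6–104 → 99 bp
  105–145 → 41 bp
  146–211 then 1–5 → 66 + 5 = 71 bp
Sorted largest to smallest: 99, 71, 41 bp.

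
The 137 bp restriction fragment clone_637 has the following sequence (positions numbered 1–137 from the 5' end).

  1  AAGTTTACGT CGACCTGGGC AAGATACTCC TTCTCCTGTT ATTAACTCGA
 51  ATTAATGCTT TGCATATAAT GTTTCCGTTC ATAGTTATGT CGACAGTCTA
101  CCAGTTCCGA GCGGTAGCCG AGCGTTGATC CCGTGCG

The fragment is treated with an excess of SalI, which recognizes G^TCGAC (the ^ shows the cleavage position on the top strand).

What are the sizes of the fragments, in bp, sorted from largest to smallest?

80, 48, 9 bp

SalI sites (GTCGAC) start at positions 9, 89.
SalI cuts after the first base of each site, so after positions 9, 89.
Linear molecule, 2 cuts → 3 fragments:
  1–9 → 9 bp
  10–89 → 80 bp
  90–137 → 48 bp
Sorted largest to smallest: 80, 48, 9 bp.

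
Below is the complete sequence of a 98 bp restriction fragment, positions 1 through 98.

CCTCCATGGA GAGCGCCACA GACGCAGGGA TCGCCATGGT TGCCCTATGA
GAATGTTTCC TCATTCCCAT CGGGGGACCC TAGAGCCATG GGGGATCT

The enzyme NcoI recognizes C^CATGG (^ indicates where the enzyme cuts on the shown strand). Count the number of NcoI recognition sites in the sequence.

CCATGG occurs starting at positions 4, 34, 86.
NcoI cuts at 3 sites.

3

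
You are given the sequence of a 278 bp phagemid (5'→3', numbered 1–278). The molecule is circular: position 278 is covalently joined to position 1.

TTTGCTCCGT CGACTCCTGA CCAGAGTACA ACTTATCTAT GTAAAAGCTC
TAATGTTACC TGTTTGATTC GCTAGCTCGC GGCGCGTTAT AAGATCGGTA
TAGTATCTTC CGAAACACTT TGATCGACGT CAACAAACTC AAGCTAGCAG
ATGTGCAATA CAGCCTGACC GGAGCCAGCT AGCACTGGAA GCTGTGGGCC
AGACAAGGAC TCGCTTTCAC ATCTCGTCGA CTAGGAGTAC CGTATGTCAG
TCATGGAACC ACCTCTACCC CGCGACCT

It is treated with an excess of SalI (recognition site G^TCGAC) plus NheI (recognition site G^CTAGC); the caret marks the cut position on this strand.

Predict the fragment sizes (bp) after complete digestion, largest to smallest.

SalI sites (GTCGAC) start at positions 9, 226.
SalI cuts after the first base of each site, so after positions 9, 226.
NheI sites (GCTAGC) start at positions 71, 143, 178.
NheI cuts after the first base of each site, so after positions 71, 143, 178.
Combined cut positions: 9, 71, 143, 178, 226.
Circular molecule, 5 cuts → 5 fragments:
  10–71 → 62 bp
  72–143 → 72 bp
  144–178 → 35 bp
  179–226 → 48 bp
  227–278 then 1–9 → 52 + 9 = 61 bp
Sorted largest to smallest: 72, 62, 61, 48, 35 bp.

72, 62, 61, 48, 35 bp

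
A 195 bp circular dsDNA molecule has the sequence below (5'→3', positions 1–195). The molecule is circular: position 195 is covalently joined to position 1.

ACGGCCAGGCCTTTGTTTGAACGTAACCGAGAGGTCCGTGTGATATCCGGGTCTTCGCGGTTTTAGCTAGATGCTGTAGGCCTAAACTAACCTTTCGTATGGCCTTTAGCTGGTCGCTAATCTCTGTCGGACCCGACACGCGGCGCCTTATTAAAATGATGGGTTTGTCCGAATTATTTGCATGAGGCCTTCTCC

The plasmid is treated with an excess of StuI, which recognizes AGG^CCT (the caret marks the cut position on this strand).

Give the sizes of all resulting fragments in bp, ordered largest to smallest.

107, 71, 17 bp

StuI sites (AGGCCT) start at positions 7, 78, 185.
StuI cuts after base 3 of each site, so after positions 9, 80, 187.
Circular molecule, 3 cuts → 3 fragments:
  10–80 → 71 bp
  81–187 → 107 bp
  188–195 then 1–9 → 8 + 9 = 17 bp
Sorted largest to smallest: 107, 71, 17 bp.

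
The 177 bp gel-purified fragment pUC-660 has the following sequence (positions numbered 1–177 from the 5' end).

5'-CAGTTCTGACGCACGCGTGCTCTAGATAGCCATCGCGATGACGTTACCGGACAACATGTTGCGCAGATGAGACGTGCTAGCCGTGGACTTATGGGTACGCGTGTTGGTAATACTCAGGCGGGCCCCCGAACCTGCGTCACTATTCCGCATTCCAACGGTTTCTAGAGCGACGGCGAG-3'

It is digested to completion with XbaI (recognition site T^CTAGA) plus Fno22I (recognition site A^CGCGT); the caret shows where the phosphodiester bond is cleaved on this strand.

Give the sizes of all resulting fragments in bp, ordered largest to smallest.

76, 64, 16, 13, 8 bp

XbaI sites (TCTAGA) start at positions 21, 161.
XbaI cuts after the first base of each site, so after positions 21, 161.
Fno22I sites (ACGCGT) start at positions 13, 97.
Fno22I cuts after the first base of each site, so after positions 13, 97.
Combined cut positions: 13, 21, 97, 161.
Linear molecule, 4 cuts → 5 fragments:
  1–13 → 13 bp
  14–21 → 8 bp
  22–97 → 76 bp
  98–161 → 64 bp
  162–177 → 16 bp
Sorted largest to smallest: 76, 64, 16, 13, 8 bp.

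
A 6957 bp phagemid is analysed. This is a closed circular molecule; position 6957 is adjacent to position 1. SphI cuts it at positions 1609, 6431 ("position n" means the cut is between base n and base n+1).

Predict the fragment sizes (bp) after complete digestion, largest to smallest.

Circular molecule, 2 cuts → 2 fragments:
  6431 − 1609 = 4822 bp
  wrap: 6957 − 6431 + 1609 = 2135 bp
Sorted largest to smallest: 4822, 2135 bp.

4822, 2135 bp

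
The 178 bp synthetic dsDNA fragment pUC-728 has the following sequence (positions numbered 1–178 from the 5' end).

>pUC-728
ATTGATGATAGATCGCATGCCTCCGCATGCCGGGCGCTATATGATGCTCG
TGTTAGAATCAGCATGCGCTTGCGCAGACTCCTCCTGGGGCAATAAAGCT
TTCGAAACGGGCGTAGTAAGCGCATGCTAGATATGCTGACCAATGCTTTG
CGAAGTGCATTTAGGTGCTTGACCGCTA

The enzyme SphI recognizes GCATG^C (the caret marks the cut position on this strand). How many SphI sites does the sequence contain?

GCATGC occurs starting at positions 15, 25, 62, 122.
SphI cuts at 4 sites.

4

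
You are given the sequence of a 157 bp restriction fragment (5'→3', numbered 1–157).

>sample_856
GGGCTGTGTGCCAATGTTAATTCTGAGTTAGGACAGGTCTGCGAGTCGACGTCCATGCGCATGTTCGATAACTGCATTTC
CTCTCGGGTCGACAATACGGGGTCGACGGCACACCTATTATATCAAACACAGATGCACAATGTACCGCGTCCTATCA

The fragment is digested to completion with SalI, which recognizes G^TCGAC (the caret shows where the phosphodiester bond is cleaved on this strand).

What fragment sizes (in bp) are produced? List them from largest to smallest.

55, 45, 43, 14 bp

SalI sites (GTCGAC) start at positions 45, 88, 102.
SalI cuts after the first base of each site, so after positions 45, 88, 102.
Linear molecule, 3 cuts → 4 fragments:
  1–45 → 45 bp
  46–88 → 43 bp
  89–102 → 14 bp
  103–157 → 55 bp
Sorted largest to smallest: 55, 45, 43, 14 bp.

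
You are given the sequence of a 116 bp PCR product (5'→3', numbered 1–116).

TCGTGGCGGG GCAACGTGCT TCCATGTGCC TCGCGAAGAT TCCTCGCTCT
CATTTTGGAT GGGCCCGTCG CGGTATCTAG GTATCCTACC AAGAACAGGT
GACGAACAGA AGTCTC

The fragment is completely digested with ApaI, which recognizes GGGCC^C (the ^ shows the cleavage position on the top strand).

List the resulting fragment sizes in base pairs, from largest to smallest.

65, 51 bp

The ApaI site (GGGCCC) starts at position 61.
ApaI cuts after base 5 of each site (before the last base), so after position 65.
Linear molecule, 1 cut → 2 fragments:
  1–65 → 65 bp
  66–116 → 51 bp
Sorted largest to smallest: 65, 51 bp.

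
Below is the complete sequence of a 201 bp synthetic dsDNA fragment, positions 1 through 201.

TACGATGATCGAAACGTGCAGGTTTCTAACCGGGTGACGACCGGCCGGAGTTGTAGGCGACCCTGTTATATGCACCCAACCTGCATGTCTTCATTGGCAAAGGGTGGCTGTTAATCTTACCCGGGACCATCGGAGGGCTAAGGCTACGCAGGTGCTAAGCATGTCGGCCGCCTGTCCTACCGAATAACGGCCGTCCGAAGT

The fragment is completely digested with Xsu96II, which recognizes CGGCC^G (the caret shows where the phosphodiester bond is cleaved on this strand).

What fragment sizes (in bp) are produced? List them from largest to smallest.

123, 46, 23, 9 bp

Xsu96II sites (CGGCCG) start at positions 42, 165, 188.
Xsu96II cuts after base 5 of each site (before the last base), so after positions 46, 169, 192.
Linear molecule, 3 cuts → 4 fragments:
  1–46 → 46 bp
  47–169 → 123 bp
  170–192 → 23 bp
  193–201 → 9 bp
Sorted largest to smallest: 123, 46, 23, 9 bp.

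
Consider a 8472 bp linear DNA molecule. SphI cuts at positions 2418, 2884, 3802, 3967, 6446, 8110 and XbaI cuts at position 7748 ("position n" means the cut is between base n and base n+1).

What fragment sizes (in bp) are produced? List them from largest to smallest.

2479, 2418, 1302, 918, 466, 362, 362, 165 bp

Combined cut positions (sorted): 2418, 2884, 3802, 3967, 6446, 7748, 8110.
Linear molecule, 7 cuts → 8 fragments:
  2418 − 0 = 2418 bp
  2884 − 2418 = 466 bp
  3802 − 2884 = 918 bp
  3967 − 3802 = 165 bp
  6446 − 3967 = 2479 bp
  7748 − 6446 = 1302 bp
  8110 − 7748 = 362 bp
  8472 − 8110 = 362 bp
Sorted largest to smallest: 2479, 2418, 1302, 918, 466, 362, 362, 165 bp.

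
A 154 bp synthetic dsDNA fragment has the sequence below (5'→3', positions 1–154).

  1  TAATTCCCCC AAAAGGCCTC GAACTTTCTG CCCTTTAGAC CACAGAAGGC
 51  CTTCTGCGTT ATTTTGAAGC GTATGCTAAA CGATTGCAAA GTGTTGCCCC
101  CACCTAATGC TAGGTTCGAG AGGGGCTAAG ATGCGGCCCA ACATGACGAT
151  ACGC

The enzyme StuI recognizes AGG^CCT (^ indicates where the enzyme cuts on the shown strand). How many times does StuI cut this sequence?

2

AGGCCT occurs starting at positions 14, 47.
StuI cuts at 2 sites.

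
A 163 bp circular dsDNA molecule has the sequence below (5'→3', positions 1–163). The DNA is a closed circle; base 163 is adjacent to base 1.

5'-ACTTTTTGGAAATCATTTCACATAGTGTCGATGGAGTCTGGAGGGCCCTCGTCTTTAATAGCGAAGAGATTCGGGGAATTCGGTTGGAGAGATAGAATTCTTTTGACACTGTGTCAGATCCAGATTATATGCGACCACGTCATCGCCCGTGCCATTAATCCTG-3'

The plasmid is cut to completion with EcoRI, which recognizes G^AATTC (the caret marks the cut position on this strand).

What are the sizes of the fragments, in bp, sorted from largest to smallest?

EcoRI sites (GAATTC) start at positions 76, 95.
EcoRI cuts after the first base of each site, so after positions 76, 95.
Circular molecule, 2 cuts → 2 fragments:
  77–95 → 19 bp
  96–163 then 1–76 → 68 + 76 = 144 bp
Sorted largest to smallest: 144, 19 bp.

144, 19 bp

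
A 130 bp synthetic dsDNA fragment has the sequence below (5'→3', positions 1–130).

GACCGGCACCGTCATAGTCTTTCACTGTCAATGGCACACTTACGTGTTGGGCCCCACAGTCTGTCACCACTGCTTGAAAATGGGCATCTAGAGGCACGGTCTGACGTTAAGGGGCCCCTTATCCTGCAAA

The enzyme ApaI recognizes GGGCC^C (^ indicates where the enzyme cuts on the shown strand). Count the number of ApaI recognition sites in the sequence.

GGGCCC occurs starting at positions 49, 112.
ApaI cuts at 2 sites.

2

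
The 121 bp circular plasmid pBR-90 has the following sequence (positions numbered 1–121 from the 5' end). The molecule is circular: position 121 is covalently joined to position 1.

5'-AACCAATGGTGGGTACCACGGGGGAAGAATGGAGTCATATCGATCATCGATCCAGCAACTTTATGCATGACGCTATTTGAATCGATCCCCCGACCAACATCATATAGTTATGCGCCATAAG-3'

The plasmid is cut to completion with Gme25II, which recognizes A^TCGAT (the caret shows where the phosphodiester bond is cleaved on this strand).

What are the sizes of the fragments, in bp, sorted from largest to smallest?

Gme25II sites (ATCGAT) start at positions 39, 46, 81.
Gme25II cuts after the first base of each site, so after positions 39, 46, 81.
Circular molecule, 3 cuts → 3 fragments:
  40–46 → 7 bp
  47–81 → 35 bp
  82–121 then 1–39 → 40 + 39 = 79 bp
Sorted largest to smallest: 79, 35, 7 bp.

79, 35, 7 bp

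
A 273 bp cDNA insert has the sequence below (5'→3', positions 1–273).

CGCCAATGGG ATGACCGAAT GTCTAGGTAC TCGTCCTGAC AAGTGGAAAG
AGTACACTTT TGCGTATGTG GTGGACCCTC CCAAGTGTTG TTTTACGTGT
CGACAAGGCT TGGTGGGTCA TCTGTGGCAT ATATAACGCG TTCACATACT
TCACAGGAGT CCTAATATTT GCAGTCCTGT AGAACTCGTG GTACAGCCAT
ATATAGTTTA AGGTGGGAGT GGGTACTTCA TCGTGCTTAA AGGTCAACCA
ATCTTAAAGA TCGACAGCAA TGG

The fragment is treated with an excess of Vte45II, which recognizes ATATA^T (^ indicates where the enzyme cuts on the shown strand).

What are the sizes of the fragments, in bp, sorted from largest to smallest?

Vte45II sites (ATATAT) start at positions 129, 199.
Vte45II cuts after base 5 of each site (before the last base), so after positions 133, 203.
Linear molecule, 2 cuts → 3 fragments:
  1–133 → 133 bp
  134–203 → 70 bp
  204–273 → 70 bp
Sorted largest to smallest: 133, 70, 70 bp.

133, 70, 70 bp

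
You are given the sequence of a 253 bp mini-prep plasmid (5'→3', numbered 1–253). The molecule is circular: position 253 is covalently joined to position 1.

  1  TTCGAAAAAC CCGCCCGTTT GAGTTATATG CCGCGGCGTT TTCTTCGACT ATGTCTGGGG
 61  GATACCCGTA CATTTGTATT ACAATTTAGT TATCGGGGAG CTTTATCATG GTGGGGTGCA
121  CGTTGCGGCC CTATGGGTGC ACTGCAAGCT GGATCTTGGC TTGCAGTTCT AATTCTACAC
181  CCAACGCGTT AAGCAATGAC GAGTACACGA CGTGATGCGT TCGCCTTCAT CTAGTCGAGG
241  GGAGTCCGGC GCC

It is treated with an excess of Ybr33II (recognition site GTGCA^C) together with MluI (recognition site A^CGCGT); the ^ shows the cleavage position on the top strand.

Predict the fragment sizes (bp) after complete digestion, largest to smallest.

189, 43, 21 bp

Ybr33II sites (GTGCAC) start at positions 116, 137.
Ybr33II cuts after base 5 of each site (before the last base), so after positions 120, 141.
The MluI site (ACGCGT) starts at position 184.
MluI cuts after the first base of each site, so after position 184.
Combined cut positions: 120, 141, 184.
Circular molecule, 3 cuts → 3 fragments:
  121–141 → 21 bp
  142–184 → 43 bp
  185–253 then 1–120 → 69 + 120 = 189 bp
Sorted largest to smallest: 189, 43, 21 bp.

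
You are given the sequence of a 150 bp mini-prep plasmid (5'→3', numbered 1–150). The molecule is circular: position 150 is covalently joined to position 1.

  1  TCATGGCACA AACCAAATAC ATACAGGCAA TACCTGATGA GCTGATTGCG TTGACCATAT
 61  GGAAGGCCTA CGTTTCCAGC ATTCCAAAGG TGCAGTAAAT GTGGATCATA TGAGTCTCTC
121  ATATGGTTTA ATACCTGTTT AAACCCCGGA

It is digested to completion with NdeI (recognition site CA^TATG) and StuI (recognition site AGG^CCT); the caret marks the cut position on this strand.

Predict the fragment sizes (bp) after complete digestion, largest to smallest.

NdeI sites (CATATG) start at positions 56, 107, 120.
NdeI cuts after base 2 of each site, so after positions 57, 108, 121.
The StuI site (AGGCCT) starts at position 64.
StuI cuts after base 3 of each site, so after position 66.
Combined cut positions: 57, 66, 108, 121.
Circular molecule, 4 cuts → 4 fragments:
  58–66 → 9 bp
  67–108 → 42 bp
  109–121 → 13 bp
  122–150 then 1–57 → 29 + 57 = 86 bp
Sorted largest to smallest: 86, 42, 13, 9 bp.

86, 42, 13, 9 bp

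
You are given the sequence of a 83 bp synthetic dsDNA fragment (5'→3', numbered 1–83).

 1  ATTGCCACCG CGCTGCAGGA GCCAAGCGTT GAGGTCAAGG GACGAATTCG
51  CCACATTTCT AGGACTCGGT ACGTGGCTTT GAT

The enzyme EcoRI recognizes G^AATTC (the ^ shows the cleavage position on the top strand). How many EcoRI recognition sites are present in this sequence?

1

GAATTC occurs starting at position 44.
EcoRI cuts at 1 site.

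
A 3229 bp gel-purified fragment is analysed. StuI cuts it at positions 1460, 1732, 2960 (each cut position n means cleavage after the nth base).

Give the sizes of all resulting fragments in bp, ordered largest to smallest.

1460, 1228, 272, 269 bp

Linear molecule, 3 cuts → 4 fragments:
  1460 − 0 = 1460 bp
  1732 − 1460 = 272 bp
  2960 − 1732 = 1228 bp
  3229 − 2960 = 269 bp
Sorted largest to smallest: 1460, 1228, 272, 269 bp.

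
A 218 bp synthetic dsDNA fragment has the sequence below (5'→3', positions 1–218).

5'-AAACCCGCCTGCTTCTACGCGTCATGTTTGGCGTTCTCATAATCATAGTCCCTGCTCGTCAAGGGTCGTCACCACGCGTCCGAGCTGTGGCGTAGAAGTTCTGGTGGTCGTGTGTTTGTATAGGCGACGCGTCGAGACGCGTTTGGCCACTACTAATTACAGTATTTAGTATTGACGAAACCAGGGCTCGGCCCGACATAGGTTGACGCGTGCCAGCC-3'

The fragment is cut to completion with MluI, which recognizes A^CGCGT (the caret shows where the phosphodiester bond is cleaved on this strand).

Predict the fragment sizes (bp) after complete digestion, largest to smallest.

MluI sites (ACGCGT) start at positions 17, 74, 127, 137, 206.
MluI cuts after the first base of each site, so after positions 17, 74, 127, 137, 206.
Linear molecule, 5 cuts → 6 fragments:
  1–17 → 17 bp
  18–74 → 57 bp
  75–127 → 53 bp
  128–137 → 10 bp
  138–206 → 69 bp
  207–218 → 12 bp
Sorted largest to smallest: 69, 57, 53, 17, 12, 10 bp.

69, 57, 53, 17, 12, 10 bp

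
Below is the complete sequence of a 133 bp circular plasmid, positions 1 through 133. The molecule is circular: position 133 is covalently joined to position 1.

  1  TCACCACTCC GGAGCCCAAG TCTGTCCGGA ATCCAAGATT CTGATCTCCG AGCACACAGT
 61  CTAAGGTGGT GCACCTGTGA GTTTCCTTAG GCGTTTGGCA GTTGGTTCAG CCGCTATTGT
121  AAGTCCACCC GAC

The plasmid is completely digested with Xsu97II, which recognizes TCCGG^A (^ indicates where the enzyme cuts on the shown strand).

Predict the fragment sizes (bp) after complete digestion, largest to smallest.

Xsu97II sites (TCCGGA) start at positions 8, 25.
Xsu97II cuts after base 5 of each site (before the last base), so after positions 12, 29.
Circular molecule, 2 cuts → 2 fragments:
  13–29 → 17 bp
  30–133 then 1–12 → 104 + 12 = 116 bp
Sorted largest to smallest: 116, 17 bp.

116, 17 bp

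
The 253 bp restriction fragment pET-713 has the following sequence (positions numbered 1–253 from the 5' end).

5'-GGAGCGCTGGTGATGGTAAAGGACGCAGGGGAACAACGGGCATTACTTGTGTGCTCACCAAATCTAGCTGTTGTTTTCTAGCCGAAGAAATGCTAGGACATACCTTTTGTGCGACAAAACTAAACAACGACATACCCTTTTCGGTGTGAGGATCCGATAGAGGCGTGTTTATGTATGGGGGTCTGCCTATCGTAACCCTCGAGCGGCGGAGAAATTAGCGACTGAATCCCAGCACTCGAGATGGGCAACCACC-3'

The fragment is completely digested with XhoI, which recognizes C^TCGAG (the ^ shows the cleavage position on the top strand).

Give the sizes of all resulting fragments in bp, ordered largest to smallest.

XhoI sites (CTCGAG) start at positions 198, 235.
XhoI cuts after the first base of each site, so after positions 198, 235.
Linear molecule, 2 cuts → 3 fragments:
  1–198 → 198 bp
  199–235 → 37 bp
  236–253 → 18 bp
Sorted largest to smallest: 198, 37, 18 bp.

198, 37, 18 bp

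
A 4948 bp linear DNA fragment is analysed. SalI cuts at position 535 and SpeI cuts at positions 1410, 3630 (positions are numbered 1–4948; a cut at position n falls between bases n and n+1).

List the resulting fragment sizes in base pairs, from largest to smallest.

Combined cut positions (sorted): 535, 1410, 3630.
Linear molecule, 3 cuts → 4 fragments:
  535 − 0 = 535 bp
  1410 − 535 = 875 bp
  3630 − 1410 = 2220 bp
  4948 − 3630 = 1318 bp
Sorted largest to smallest: 2220, 1318, 875, 535 bp.

2220, 1318, 875, 535 bp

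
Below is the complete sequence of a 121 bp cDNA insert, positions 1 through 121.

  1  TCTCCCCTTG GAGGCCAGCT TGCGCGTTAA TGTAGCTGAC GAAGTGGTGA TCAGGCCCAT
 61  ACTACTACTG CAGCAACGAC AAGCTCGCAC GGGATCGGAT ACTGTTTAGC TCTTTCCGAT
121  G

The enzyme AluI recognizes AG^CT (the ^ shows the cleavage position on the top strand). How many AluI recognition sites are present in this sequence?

AGCT occurs starting at positions 17, 34, 82, 108.
AluI cuts at 4 sites.

4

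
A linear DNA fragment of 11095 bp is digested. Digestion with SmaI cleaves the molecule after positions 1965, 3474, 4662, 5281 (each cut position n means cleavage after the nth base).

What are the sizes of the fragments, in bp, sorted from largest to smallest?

5814, 1965, 1509, 1188, 619 bp

Linear molecule, 4 cuts → 5 fragments:
  1965 − 0 = 1965 bp
  3474 − 1965 = 1509 bp
  4662 − 3474 = 1188 bp
  5281 − 4662 = 619 bp
  11095 − 5281 = 5814 bp
Sorted largest to smallest: 5814, 1965, 1509, 1188, 619 bp.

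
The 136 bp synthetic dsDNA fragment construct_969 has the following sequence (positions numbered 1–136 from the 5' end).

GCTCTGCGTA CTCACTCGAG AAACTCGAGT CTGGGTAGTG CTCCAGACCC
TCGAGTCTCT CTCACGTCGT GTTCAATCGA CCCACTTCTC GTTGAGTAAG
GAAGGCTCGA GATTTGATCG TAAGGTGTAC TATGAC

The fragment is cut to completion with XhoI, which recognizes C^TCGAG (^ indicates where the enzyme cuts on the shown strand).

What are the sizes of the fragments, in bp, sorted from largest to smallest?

XhoI sites (CTCGAG) start at positions 15, 24, 50, 106.
XhoI cuts after the first base of each site, so after positions 15, 24, 50, 106.
Linear molecule, 4 cuts → 5 fragments:
  1–15 → 15 bp
  16–24 → 9 bp
  25–50 → 26 bp
  51–106 → 56 bp
  107–136 → 30 bp
Sorted largest to smallest: 56, 30, 26, 15, 9 bp.

56, 30, 26, 15, 9 bp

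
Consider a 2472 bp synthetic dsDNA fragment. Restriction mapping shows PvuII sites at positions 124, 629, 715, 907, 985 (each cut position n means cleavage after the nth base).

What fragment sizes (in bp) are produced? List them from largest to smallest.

1487, 505, 192, 124, 86, 78 bp

Linear molecule, 5 cuts → 6 fragments:
  124 − 0 = 124 bp
  629 − 124 = 505 bp
  715 − 629 = 86 bp
  907 − 715 = 192 bp
  985 − 907 = 78 bp
  2472 − 985 = 1487 bp
Sorted largest to smallest: 1487, 505, 192, 124, 86, 78 bp.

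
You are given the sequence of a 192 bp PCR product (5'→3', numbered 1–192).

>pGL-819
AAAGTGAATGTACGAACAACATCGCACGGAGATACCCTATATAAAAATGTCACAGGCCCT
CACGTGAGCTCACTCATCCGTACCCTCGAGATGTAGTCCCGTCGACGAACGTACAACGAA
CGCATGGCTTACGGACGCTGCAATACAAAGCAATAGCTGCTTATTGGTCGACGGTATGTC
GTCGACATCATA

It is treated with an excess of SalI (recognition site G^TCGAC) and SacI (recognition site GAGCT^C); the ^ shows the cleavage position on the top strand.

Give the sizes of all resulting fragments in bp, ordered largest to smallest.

SalI sites (GTCGAC) start at positions 101, 167, 181.
SalI cuts after the first base of each site, so after positions 101, 167, 181.
The SacI site (GAGCTC) starts at position 66.
SacI cuts after base 5 of each site (before the last base), so after position 70.
Combined cut positions: 70, 101, 167, 181.
Linear molecule, 4 cuts → 5 fragments:
  1–70 → 70 bp
  71–101 → 31 bp
  102–167 → 66 bp
  168–181 → 14 bp
  182–192 → 11 bp
Sorted largest to smallest: 70, 66, 31, 14, 11 bp.

70, 66, 31, 14, 11 bp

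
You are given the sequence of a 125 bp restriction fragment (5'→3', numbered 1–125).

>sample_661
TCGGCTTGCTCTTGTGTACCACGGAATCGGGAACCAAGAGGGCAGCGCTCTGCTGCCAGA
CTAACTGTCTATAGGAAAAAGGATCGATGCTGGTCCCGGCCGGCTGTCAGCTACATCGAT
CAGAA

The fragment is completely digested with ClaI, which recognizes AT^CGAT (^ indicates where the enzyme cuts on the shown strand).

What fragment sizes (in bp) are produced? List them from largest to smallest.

ClaI sites (ATCGAT) start at positions 83, 115.
ClaI cuts after base 2 of each site, so after positions 84, 116.
Linear molecule, 2 cuts → 3 fragments:
  1–84 → 84 bp
  85–116 → 32 bp
  117–125 → 9 bp
Sorted largest to smallest: 84, 32, 9 bp.

84, 32, 9 bp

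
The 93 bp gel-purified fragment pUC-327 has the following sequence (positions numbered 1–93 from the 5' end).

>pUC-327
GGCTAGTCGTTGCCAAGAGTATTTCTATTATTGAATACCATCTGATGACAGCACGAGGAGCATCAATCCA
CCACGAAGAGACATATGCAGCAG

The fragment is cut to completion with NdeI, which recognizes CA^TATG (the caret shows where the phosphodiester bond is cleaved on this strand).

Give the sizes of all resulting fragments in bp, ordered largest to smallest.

83, 10 bp

The NdeI site (CATATG) starts at position 82.
NdeI cuts after base 2 of each site, so after position 83.
Linear molecule, 1 cut → 2 fragments:
  1–83 → 83 bp
  84–93 → 10 bp
Sorted largest to smallest: 83, 10 bp.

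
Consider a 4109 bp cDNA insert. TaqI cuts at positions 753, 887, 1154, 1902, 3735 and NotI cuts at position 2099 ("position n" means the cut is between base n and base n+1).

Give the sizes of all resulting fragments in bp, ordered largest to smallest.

Combined cut positions (sorted): 753, 887, 1154, 1902, 2099, 3735.
Linear molecule, 6 cuts → 7 fragments:
  753 − 0 = 753 bp
  887 − 753 = 134 bp
  1154 − 887 = 267 bp
  1902 − 1154 = 748 bp
  2099 − 1902 = 197 bp
  3735 − 2099 = 1636 bp
  4109 − 3735 = 374 bp
Sorted largest to smallest: 1636, 753, 748, 374, 267, 197, 134 bp.

1636, 753, 748, 374, 267, 197, 134 bp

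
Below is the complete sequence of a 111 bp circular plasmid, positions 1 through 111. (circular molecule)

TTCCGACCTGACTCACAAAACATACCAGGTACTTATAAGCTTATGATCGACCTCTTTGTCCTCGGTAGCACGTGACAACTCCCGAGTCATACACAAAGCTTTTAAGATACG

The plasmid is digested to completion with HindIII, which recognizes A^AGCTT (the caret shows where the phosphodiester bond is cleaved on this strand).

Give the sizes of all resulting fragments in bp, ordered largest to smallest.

59, 52 bp

HindIII sites (AAGCTT) start at positions 37, 96.
HindIII cuts after the first base of each site, so after positions 37, 96.
Circular molecule, 2 cuts → 2 fragments:
  38–96 → 59 bp
  97–111 then 1–37 → 15 + 37 = 52 bp
Sorted largest to smallest: 59, 52 bp.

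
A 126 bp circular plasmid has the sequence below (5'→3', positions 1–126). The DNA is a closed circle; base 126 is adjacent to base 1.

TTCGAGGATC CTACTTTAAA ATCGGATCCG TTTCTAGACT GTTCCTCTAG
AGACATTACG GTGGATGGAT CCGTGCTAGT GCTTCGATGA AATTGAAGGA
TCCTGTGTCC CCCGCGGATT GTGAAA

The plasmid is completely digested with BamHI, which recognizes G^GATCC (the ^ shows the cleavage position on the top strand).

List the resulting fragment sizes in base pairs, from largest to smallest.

43, 34, 31, 18 bp

BamHI sites (GGATCC) start at positions 6, 24, 67, 98.
BamHI cuts after the first base of each site, so after positions 6, 24, 67, 98.
Circular molecule, 4 cuts → 4 fragments:
  7–24 → 18 bp
  25–67 → 43 bp
  68–98 → 31 bp
  99–126 then 1–6 → 28 + 6 = 34 bp
Sorted largest to smallest: 43, 34, 31, 18 bp.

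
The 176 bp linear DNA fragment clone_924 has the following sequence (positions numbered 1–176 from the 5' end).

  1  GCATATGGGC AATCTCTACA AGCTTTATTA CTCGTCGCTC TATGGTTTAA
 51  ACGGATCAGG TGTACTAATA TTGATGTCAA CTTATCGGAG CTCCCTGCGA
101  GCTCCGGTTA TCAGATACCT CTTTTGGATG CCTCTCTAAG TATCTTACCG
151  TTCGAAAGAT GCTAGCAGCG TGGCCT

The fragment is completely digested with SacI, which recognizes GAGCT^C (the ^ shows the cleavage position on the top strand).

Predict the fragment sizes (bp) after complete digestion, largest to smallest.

92, 73, 11 bp

SacI sites (GAGCTC) start at positions 88, 99.
SacI cuts after base 5 of each site (before the last base), so after positions 92, 103.
Linear molecule, 2 cuts → 3 fragments:
  1–92 → 92 bp
  93–103 → 11 bp
  104–176 → 73 bp
Sorted largest to smallest: 92, 73, 11 bp.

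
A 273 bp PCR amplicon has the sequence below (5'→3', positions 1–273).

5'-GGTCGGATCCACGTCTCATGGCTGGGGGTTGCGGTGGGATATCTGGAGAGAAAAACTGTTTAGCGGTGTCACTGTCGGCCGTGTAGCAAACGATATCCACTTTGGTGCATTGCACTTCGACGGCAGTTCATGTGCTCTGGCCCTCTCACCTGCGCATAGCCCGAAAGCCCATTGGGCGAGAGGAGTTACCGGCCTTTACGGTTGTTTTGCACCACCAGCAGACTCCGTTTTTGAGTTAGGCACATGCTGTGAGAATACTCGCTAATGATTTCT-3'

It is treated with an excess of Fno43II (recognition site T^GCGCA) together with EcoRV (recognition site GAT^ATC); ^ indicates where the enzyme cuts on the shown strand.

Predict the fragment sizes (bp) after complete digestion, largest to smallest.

The Fno43II site (TGCGCA) starts at position 151.
Fno43II cuts after the first base of each site, so after position 151.
EcoRV sites (GATATC) start at positions 38, 92.
EcoRV cuts after base 3 of each site, so after positions 40, 94.
Combined cut positions: 40, 94, 151.
Linear molecule, 3 cuts → 4 fragments:
  1–40 → 40 bp
  41–94 → 54 bp
  95–151 → 57 bp
  152–273 → 122 bp
Sorted largest to smallest: 122, 57, 54, 40 bp.

122, 57, 54, 40 bp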